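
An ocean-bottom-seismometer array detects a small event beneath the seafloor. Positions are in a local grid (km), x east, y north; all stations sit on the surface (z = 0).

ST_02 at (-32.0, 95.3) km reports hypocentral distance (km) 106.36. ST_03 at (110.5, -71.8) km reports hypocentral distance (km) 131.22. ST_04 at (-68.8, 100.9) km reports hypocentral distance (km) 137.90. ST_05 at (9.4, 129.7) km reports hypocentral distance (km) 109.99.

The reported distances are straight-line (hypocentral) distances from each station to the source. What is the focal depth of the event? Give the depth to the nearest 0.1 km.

depth ≈ 41.1 km

Each station gives a sphere (x−x_i)² + (y−y_i)² + z² = d_i² (stations at z=0).
Subtracting the ST_02 sphere from ST_03 and ST_04: z² cancels, leaving linear equations in x and y:
285.0 x − 334.2 y = 1353.16
-73.6 x + 11.2 y = -2895.80
Solving: x ≈ 44.504, y ≈ 33.904 km (keep extra digits for the depth step; rounded: 44.5, 33.9).
Then from the ST_02 sphere: z² = 106.36² − (x + 32.0)² − (y − 95.3)² with x = 44.504, y = 33.904, so z ≈ 41.111 ≈ 41.1 km.
Check against ST_05 (with the unrounded solution): distance 110.00 ≈ 109.99 km. ✓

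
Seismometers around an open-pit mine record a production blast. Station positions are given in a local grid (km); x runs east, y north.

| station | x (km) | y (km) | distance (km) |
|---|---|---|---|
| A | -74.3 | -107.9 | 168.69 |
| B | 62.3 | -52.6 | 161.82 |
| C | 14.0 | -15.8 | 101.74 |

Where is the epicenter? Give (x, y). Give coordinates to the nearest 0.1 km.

-54.3 km east, 59.6 km north

Circle about each station: (x + 74.3)² + (y + 107.9)² = 168.69²; (x − 62.3)² + (y + 52.6)² = 161.82²; (x − 14.0)² + (y + 15.8)² = 101.74².
Subtracting the A equation from the B and C equations removes the quadratic terms:
273.2 x + 110.6 y = -8244.25
176.6 x + 184.2 y = 1388.03
Solving the 2×2 system: x ≈ -54.3, y ≈ 59.6 km.
Check against A (with the unrounded x, y): √((x + 74.3)²+(y + 107.9)²) = 168.69 ≈ 168.69 km. ✓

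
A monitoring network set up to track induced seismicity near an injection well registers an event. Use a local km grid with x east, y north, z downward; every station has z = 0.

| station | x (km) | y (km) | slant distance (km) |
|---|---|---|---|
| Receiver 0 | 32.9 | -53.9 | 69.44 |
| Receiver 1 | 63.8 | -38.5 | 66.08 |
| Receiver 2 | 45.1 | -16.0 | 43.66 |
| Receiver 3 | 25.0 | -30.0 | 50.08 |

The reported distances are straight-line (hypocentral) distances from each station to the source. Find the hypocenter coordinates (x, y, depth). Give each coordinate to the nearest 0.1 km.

(29.4, 6.6, 33.9)

Each station gives a sphere (x−x_i)² + (y−y_i)² + z² = d_i² (stations at z=0).
Subtracting the Receiver 0 sphere from Receiver 1 and Receiver 2: z² cancels, leaving linear equations in x and y:
61.8 x + 30.8 y = 2020.42
24.4 x + 75.8 y = 1218.11
Solving: x ≈ 29.401, y ≈ 6.606 km (keep extra digits for the depth step; rounded: 29.4, 6.6).
Then from the Receiver 0 sphere: z² = 69.44² − (x − 32.9)² − (y + 53.9)² with x = 29.401, y = 6.606, so z ≈ 33.892 ≈ 33.9 km.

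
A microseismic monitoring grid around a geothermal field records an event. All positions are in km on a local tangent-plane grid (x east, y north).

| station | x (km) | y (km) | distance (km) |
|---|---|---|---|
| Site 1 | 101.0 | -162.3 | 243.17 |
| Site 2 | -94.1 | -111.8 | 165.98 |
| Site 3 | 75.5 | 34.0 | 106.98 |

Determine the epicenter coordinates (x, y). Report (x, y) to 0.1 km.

(-31.2, 41.8)

Circle about each station: (x − 101.0)² + (y + 162.3)² = 243.17²; (x + 94.1)² + (y + 111.8)² = 165.98²; (x − 75.5)² + (y − 34.0)² = 106.98².
Subtracting the Site 1 equation from the Site 2 and Site 3 equations removes the quadratic terms:
-390.2 x + 101.0 y = 16394.05
-51.0 x + 392.6 y = 18000.89
Solving the 2×2 system: x ≈ -31.2, y ≈ 41.8 km.
Check against Site 1 (with the unrounded x, y): √((x − 101.0)²+(y + 162.3)²) = 243.17 ≈ 243.17 km. ✓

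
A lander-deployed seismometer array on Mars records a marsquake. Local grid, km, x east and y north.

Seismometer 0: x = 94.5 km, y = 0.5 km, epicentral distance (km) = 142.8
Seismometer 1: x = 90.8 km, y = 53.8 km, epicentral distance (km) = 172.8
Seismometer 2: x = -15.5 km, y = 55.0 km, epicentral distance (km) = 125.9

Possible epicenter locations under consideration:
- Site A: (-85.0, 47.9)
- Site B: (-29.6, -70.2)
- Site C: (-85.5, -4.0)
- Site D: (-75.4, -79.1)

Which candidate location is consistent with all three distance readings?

Site B

For each candidate, compare |candidate − station| to the reported distance:
Site A: residuals Seismometer 0 42.9, Seismometer 1 3.1, Seismometer 2 56.0 → max 56.0 km
Site B: residuals Seismometer 0 0.0, Seismometer 1 0.0, Seismometer 2 0.1 → max 0.1 km
Site C: residuals Seismometer 0 37.3, Seismometer 1 12.7, Seismometer 2 34.4 → max 37.3 km
Site D: residuals Seismometer 0 44.8, Seismometer 1 40.0, Seismometer 2 21.0 → max 44.8 km
Only Site B has all residuals ≈ 0.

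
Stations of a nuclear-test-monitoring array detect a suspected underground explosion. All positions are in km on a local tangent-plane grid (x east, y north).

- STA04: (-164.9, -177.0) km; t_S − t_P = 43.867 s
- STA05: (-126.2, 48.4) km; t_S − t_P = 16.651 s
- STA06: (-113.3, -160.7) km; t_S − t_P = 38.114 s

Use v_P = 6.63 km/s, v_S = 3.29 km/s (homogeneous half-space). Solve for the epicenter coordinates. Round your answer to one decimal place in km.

Distance from S−P lag: d = Δt · v_P v_S / (v_P − v_S) = Δt · (6.63·3.29)/(6.63−3.29) ≈ 6.5307·Δt.
So d_STA04 = 286.48, d_STA05 = 108.74, d_STA06 = 248.91 km.
Circle about each station: (x + 164.9)² + (y + 177.0)² = 286.48²; (x + 126.2)² + (y − 48.4)² = 108.74²; (x + 113.3)² + (y + 160.7)² = 248.91².
Subtracting pairs of circle equations eliminates x²+y² and gives linear equations (the radical axes):
77.4 x + 450.8 y = 29994.39
103.2 x + 32.6 y = 254.97
Solving the 2×2 system: x ≈ -19.6, y ≈ 69.9 km.

(-19.6, 69.9)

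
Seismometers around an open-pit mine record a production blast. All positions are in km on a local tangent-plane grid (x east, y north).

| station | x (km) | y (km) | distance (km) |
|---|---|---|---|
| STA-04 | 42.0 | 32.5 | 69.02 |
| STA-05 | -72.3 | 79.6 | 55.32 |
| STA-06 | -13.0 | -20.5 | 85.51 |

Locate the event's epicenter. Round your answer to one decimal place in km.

x ≈ -19.0 km, y ≈ 64.8 km

Circle about each station: (x − 42.0)² + (y − 32.5)² = 69.02²; (x + 72.3)² + (y − 79.6)² = 55.32²; (x + 13.0)² + (y + 20.5)² = 85.51².
Subtracting the STA-04 equation from the STA-05 and STA-06 equations removes the quadratic terms:
-228.6 x + 94.2 y = 10446.66
-110.0 x − 106.0 y = -4779.20
Solving the 2×2 system: x ≈ -19.0, y ≈ 64.8 km.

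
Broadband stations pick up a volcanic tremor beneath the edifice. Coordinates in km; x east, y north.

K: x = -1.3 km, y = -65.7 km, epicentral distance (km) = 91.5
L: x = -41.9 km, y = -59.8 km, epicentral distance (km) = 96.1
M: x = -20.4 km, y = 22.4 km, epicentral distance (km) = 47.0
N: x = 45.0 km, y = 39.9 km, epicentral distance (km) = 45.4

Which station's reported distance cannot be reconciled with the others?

M

Solve using three stations at a time. Using K, L, N (subtract circle equations pairwise → linear system) gives (x, y) ≈ (1.9, 25.7).
Distances from that point to each station vs reported:
  K: calculated 91.5 vs reported 91.5 → residual 0.0 km
  L: calculated 96.1 vs reported 96.1 → residual 0.0 km
  M: calculated 22.5 vs reported 47.0 → residual 24.5 km
  N: calculated 45.4 vs reported 45.4 → residual 0.0 km
K, L, N are mutually consistent (residuals ≈ 0); M is off by 24.5 km.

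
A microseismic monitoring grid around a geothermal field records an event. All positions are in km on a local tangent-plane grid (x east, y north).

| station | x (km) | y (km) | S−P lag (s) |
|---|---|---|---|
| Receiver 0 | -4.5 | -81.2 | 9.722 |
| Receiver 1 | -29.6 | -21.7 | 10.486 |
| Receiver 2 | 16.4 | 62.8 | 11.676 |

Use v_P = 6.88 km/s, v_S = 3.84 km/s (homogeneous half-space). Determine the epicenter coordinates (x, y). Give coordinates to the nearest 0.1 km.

Distance from S−P lag: d = Δt · v_P v_S / (v_P − v_S) = Δt · (6.88·3.84)/(6.88−3.84) ≈ 8.6905·Δt.
So d_Receiver 0 = 84.49, d_Receiver 1 = 91.13, d_Receiver 2 = 101.47 km.
Circle about each station: (x + 4.5)² + (y + 81.2)² = 84.49²; (x + 29.6)² + (y + 21.7)² = 91.13²; (x − 16.4)² + (y − 62.8)² = 101.47².
Subtracting pairs of circle equations eliminates x²+y² and gives linear equations (the radical axes):
-50.2 x + 119.0 y = -6432.76
41.8 x + 288.0 y = -5558.49
Solving the 2×2 system: x ≈ 61.3, y ≈ -28.2 km.

61.3 km east, -28.2 km north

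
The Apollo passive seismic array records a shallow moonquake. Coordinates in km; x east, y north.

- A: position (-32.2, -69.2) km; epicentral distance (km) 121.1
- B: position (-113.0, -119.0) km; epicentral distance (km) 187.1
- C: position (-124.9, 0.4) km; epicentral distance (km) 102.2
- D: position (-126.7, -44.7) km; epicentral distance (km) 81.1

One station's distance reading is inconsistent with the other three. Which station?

Solve using three stations at a time. Using A, B, C (subtract circle equations pairwise → linear system) gives (x, y) ≈ (-36.6, 51.8).
Distances from that point to each station vs reported:
  A: calculated 121.0 vs reported 121.1 → residual 0.1 km
  B: calculated 187.1 vs reported 187.1 → residual 0.0 km
  C: calculated 102.1 vs reported 102.2 → residual 0.1 km
  D: calculated 132.0 vs reported 81.1 → residual 50.9 km
A, B, C are mutually consistent (residuals ≈ 0); D is off by 50.9 km.

D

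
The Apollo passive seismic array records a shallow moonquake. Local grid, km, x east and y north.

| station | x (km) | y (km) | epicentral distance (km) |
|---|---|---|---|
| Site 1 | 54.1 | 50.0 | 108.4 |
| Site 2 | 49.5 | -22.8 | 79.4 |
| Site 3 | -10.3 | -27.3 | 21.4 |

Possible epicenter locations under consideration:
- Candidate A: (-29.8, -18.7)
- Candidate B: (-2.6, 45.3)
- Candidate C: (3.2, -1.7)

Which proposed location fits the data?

Candidate A

For each candidate, compare |candidate − station| to the reported distance:
Candidate A: residuals Site 1 0.0, Site 2 0.0, Site 3 0.1 → max 0.1 km
Candidate B: residuals Site 1 51.5, Site 2 6.3, Site 3 51.6 → max 51.6 km
Candidate C: residuals Site 1 35.8, Site 2 28.5, Site 3 7.5 → max 35.8 km
Only Candidate A has all residuals ≈ 0.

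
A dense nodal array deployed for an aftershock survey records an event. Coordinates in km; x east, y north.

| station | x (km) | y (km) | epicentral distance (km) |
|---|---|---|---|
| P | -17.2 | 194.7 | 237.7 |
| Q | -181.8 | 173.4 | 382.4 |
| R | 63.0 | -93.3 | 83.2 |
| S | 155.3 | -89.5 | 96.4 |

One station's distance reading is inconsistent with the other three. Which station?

Q

Solve using three stations at a time. Using P, R, S (subtract circle equations pairwise → linear system) gives (x, y) ≈ (93.2, -15.8).
Distances from that point to each station vs reported:
  P: calculated 237.7 vs reported 237.7 → residual 0.0 km
  Q: calculated 333.8 vs reported 382.4 → residual 48.6 km
  R: calculated 83.2 vs reported 83.2 → residual 0.0 km
  S: calculated 96.4 vs reported 96.4 → residual 0.0 km
P, R, S are mutually consistent (residuals ≈ 0); Q is off by 48.6 km.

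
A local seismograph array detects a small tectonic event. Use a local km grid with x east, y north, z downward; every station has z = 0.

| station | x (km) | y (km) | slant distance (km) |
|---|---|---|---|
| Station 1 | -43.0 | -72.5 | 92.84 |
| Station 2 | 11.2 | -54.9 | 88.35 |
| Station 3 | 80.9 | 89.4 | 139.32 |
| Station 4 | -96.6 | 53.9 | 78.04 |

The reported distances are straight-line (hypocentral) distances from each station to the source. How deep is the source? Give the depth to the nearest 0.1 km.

Each station gives a sphere (x−x_i)² + (y−y_i)² + z² = d_i² (stations at z=0).
Subtracting the Station 1 sphere from Station 2 and Station 3: z² cancels, leaving linear equations in x and y:
108.4 x + 35.2 y = -3152.26
247.8 x + 323.8 y = -3358.88
Solving: x ≈ -34.214, y ≈ 15.810 km (keep extra digits for the depth step; rounded: -34.2, 15.8).
Then from the Station 1 sphere: z² = 92.84² − (x + 43.0)² − (y + 72.5)² with x = -34.214, y = 15.810, so z ≈ 27.266 ≈ 27.3 km.

27.3 km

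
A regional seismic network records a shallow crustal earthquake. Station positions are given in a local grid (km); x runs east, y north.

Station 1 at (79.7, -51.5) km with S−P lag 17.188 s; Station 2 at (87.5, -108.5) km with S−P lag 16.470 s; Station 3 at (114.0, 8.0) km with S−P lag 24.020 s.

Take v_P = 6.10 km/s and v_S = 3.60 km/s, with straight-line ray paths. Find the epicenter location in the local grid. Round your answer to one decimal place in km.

Distance from S−P lag: d = Δt · v_P v_S / (v_P − v_S) = Δt · (6.10·3.60)/(6.10−3.60) ≈ 8.7840·Δt.
So d_Station 1 = 150.98, d_Station 2 = 144.67, d_Station 3 = 210.99 km.
Circle about each station: (x − 79.7)² + (y + 51.5)² = 150.98²; (x − 87.5)² + (y + 108.5)² = 144.67²; (x − 114.0)² + (y − 8.0)² = 210.99².
Subtracting pairs of circle equations eliminates x²+y² and gives linear equations (the radical axes):
15.6 x − 114.0 y = 12289.71
68.6 x + 119.0 y = -17666.16
Solving the 2×2 system: x ≈ -57.0, y ≈ -115.6 km.

-57.0 km east, -115.6 km north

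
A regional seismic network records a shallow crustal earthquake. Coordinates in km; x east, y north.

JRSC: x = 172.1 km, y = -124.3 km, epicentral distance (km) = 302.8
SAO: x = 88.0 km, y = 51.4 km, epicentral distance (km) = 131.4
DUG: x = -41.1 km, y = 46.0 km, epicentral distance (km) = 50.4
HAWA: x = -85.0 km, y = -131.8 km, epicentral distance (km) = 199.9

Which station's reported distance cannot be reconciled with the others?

Solve using three stations at a time. Using JRSC, SAO, DUG (subtract circle equations pairwise → linear system) gives (x, y) ≈ (-35.6, 96.1).
Distances from that point to each station vs reported:
  JRSC: calculated 302.8 vs reported 302.8 → residual 0.0 km
  SAO: calculated 131.4 vs reported 131.4 → residual 0.0 km
  DUG: calculated 50.4 vs reported 50.4 → residual 0.0 km
  HAWA: calculated 233.2 vs reported 199.9 → residual 33.3 km
JRSC, SAO, DUG are mutually consistent (residuals ≈ 0); HAWA is off by 33.3 km.

HAWA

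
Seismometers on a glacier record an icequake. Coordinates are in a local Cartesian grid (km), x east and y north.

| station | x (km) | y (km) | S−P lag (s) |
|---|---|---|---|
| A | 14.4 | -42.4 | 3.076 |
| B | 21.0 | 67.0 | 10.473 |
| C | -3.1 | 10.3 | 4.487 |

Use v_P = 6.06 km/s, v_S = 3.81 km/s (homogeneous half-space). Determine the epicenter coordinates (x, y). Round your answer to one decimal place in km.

Distance from S−P lag: d = Δt · v_P v_S / (v_P − v_S) = Δt · (6.06·3.81)/(6.06−3.81) ≈ 10.2616·Δt.
So d_A = 31.56, d_B = 107.47, d_C = 46.04 km.
Circle about each station: (x − 14.4)² + (y + 42.4)² = 31.56²; (x − 21.0)² + (y − 67.0)² = 107.47²; (x + 3.1)² + (y − 10.3)² = 46.04².
Subtracting pairs of circle equations eliminates x²+y² and gives linear equations (the radical axes):
13.2 x + 218.8 y = -7628.89
-35.0 x + 105.4 y = -3013.07
Solving the 2×2 system: x ≈ -16.0, y ≈ -33.9 km.
Check against A (with the unrounded x, y): √((x − 14.4)²+(y + 42.4)²) = 31.57 ≈ 31.56 km. ✓

(-16.0, -33.9)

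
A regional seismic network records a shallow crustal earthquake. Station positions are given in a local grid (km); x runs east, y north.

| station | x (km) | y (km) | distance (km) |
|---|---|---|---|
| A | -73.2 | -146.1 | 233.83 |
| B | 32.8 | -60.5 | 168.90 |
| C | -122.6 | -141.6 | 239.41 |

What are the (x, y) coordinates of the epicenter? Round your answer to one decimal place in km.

(-50.2, 86.6)

Circle about each station: (x + 73.2)² + (y + 146.1)² = 233.83²; (x − 32.8)² + (y + 60.5)² = 168.90²; (x + 122.6)² + (y + 141.6)² = 239.41².
Subtracting the A equation from the B and C equations removes the quadratic terms:
212.0 x + 171.2 y = 4181.90
-98.8 x + 9.0 y = 5737.19
Solving the 2×2 system: x ≈ -50.2, y ≈ 86.6 km.
Check against A (with the unrounded x, y): √((x + 73.2)²+(y + 146.1)²) = 233.81 ≈ 233.83 km. ✓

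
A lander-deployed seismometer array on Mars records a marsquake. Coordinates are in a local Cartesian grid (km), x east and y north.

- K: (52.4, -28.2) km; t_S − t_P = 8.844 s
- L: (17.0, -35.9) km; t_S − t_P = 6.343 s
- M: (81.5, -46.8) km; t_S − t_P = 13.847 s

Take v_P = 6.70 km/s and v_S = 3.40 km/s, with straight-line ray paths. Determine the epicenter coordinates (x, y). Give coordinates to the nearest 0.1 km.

x ≈ 1.1 km, y ≈ 4.9 km

Distance from S−P lag: d = Δt · v_P v_S / (v_P − v_S) = Δt · (6.70·3.40)/(6.70−3.40) ≈ 6.9030·Δt.
So d_K = 61.05, d_L = 43.79, d_M = 95.59 km.
Circle about each station: (x − 52.4)² + (y + 28.2)² = 61.05²; (x − 17.0)² + (y + 35.9)² = 43.79²; (x − 81.5)² + (y + 46.8)² = 95.59².
Subtracting the K equation from the L and M equations removes the quadratic terms:
-70.8 x − 15.4 y = -153.65
58.2 x − 37.2 y = -118.86
Solving the 2×2 system: x ≈ 1.1, y ≈ 4.9 km.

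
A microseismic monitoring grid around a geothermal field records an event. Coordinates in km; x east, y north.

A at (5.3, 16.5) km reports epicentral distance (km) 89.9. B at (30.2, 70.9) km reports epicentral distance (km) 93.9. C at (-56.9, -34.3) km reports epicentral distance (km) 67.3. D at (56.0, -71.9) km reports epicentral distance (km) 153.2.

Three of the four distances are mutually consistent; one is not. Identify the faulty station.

Solve using three stations at a time. Using B, C, D (subtract circle equations pairwise → linear system) gives (x, y) ≈ (-55.7, 33.0).
Distances from that point to each station vs reported:
  A: calculated 63.2 vs reported 89.9 → residual 26.7 km
  B: calculated 93.9 vs reported 93.9 → residual 0.0 km
  C: calculated 67.3 vs reported 67.3 → residual 0.0 km
  D: calculated 153.2 vs reported 153.2 → residual 0.0 km
B, C, D are mutually consistent (residuals ≈ 0); A is off by 26.7 km.

A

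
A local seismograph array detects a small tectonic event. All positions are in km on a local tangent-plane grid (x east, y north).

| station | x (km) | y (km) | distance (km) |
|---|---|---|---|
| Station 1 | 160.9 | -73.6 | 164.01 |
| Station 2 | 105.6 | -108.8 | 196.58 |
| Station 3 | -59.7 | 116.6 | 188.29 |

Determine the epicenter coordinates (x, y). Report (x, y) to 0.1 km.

x ≈ 126.2 km, y ≈ 86.7 km

Circle about each station: (x − 160.9)² + (y + 73.6)² = 164.01²; (x − 105.6)² + (y + 108.8)² = 196.58²; (x + 59.7)² + (y − 116.6)² = 188.29².
Subtracting the Station 1 equation from the Station 2 and Station 3 equations removes the quadratic terms:
-110.6 x − 70.4 y = -20061.39
-441.2 x + 380.4 y = -22699.96
Solving the 2×2 system: x ≈ 126.2, y ≈ 86.7 km.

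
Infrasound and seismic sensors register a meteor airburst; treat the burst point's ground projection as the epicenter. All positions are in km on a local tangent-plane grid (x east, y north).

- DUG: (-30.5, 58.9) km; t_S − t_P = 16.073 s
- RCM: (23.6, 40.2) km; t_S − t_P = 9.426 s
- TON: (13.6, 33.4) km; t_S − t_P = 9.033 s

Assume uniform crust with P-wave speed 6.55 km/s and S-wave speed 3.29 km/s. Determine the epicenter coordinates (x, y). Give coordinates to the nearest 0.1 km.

Distance from S−P lag: d = Δt · v_P v_S / (v_P − v_S) = Δt · (6.55·3.29)/(6.55−3.29) ≈ 6.6103·Δt.
So d_DUG = 106.25, d_RCM = 62.31, d_TON = 59.71 km.
Circle about each station: (x + 30.5)² + (y − 58.9)² = 106.25²; (x − 23.6)² + (y − 40.2)² = 62.31²; (x − 13.6)² + (y − 33.4)² = 59.71².
Subtracting the DUG equation from the RCM and TON equations removes the quadratic terms:
108.2 x − 37.4 y = 5180.07
88.2 x − 51.0 y = 4624.84
Solving the 2×2 system: x ≈ 41.1, y ≈ -19.6 km.

x ≈ 41.1 km, y ≈ -19.6 km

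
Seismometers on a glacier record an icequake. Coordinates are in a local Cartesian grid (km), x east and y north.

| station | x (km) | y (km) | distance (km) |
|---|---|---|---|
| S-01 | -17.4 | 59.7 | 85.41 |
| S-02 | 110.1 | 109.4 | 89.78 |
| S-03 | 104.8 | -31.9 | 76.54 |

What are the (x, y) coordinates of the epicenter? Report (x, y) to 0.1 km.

(63.6, 32.6)

Circle about each station: (x + 17.4)² + (y − 59.7)² = 85.41²; (x − 110.1)² + (y − 109.4)² = 89.78²; (x − 104.8)² + (y + 31.9)² = 76.54².
Subtracting pairs of circle equations eliminates x²+y² and gives linear equations (the radical axes):
255.0 x + 99.4 y = 19457.94
244.4 x − 183.2 y = 9570.30
Solving the 2×2 system: x ≈ 63.6, y ≈ 32.6 km.
Check against S-01 (with the unrounded x, y): √((x + 17.4)²+(y − 59.7)²) = 85.41 ≈ 85.41 km. ✓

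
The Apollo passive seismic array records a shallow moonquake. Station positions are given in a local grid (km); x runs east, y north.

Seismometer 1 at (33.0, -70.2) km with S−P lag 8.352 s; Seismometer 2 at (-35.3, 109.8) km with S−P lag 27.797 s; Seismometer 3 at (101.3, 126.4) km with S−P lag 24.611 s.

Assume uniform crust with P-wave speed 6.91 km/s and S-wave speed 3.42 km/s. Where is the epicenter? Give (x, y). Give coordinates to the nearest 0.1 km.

x ≈ 80.1 km, y ≈ -38.9 km

Distance from S−P lag: d = Δt · v_P v_S / (v_P − v_S) = Δt · (6.91·3.42)/(6.91−3.42) ≈ 6.7714·Δt.
So d_Seismometer 1 = 56.55, d_Seismometer 2 = 188.22, d_Seismometer 3 = 166.65 km.
Circle about each station: (x − 33.0)² + (y + 70.2)² = 56.55²; (x + 35.3)² + (y − 109.8)² = 188.22²; (x − 101.3)² + (y − 126.4)² = 166.65².
Subtracting pairs of circle equations eliminates x²+y² and gives linear equations (the radical axes):
-136.6 x + 360.0 y = -24943.78
136.6 x + 393.2 y = -4352.71
Solving the 2×2 system: x ≈ 80.1, y ≈ -38.9 km.
Check against Seismometer 1 (with the unrounded x, y): √((x − 33.0)²+(y + 70.2)²) = 56.55 ≈ 56.55 km. ✓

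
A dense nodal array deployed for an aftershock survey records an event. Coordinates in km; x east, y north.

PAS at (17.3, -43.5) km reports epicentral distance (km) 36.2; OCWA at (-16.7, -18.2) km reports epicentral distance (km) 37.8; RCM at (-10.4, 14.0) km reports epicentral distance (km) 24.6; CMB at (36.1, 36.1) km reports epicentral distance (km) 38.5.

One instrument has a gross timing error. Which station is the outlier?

Solve using three stations at a time. Using OCWA, RCM, CMB (subtract circle equations pairwise → linear system) gives (x, y) ≈ (12.7, 5.6).
Distances from that point to each station vs reported:
  PAS: calculated 49.3 vs reported 36.2 → residual 13.1 km
  OCWA: calculated 37.8 vs reported 37.8 → residual 0.0 km
  RCM: calculated 24.6 vs reported 24.6 → residual 0.0 km
  CMB: calculated 38.5 vs reported 38.5 → residual 0.0 km
OCWA, RCM, CMB are mutually consistent (residuals ≈ 0); PAS is off by 13.1 km.

PAS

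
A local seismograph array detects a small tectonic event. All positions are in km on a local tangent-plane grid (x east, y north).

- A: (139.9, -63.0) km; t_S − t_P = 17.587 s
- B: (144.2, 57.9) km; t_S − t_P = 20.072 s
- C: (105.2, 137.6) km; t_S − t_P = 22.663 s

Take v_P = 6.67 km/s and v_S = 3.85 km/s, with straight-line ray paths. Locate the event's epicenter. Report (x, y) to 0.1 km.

-16.6 km east, -29.0 km north

Distance from S−P lag: d = Δt · v_P v_S / (v_P − v_S) = Δt · (6.67·3.85)/(6.67−3.85) ≈ 9.1062·Δt.
So d_A = 160.15, d_B = 182.78, d_C = 206.37 km.
Circle about each station: (x − 139.9)² + (y + 63.0)² = 160.15²; (x − 144.2)² + (y − 57.9)² = 182.78²; (x − 105.2)² + (y − 137.6)² = 206.37².
Subtracting the A equation from the B and C equations removes the quadratic terms:
8.6 x + 241.8 y = -7155.47
-69.4 x + 401.2 y = -10480.76
Solving the 2×2 system: x ≈ -16.6, y ≈ -29.0 km.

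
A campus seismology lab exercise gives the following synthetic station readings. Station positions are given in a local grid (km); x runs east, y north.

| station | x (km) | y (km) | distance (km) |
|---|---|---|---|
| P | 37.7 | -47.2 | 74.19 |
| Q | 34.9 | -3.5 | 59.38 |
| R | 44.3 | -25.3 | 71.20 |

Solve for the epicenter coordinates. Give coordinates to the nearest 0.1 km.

Circle about each station: (x − 37.7)² + (y + 47.2)² = 74.19²; (x − 34.9)² + (y + 3.5)² = 59.38²; (x − 44.3)² + (y + 25.3)² = 71.20².
Subtracting the P equation from the Q and R equations removes the quadratic terms:
-5.6 x + 87.4 y = -440.70
13.2 x + 43.8 y = -611.83
Solving the 2×2 system: x ≈ -24.4, y ≈ -6.6 km.
Check against P (with the unrounded x, y): √((x − 37.7)²+(y + 47.2)²) = 74.21 ≈ 74.19 km. ✓

-24.4 km east, -6.6 km north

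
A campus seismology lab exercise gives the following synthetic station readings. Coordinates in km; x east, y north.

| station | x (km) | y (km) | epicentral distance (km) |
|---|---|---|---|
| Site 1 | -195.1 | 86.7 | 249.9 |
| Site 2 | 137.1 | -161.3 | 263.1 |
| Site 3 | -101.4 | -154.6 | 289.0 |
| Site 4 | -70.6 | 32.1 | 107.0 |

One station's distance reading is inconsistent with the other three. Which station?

Site 4

Solve using three stations at a time. Using Site 1, Site 2, Site 3 (subtract circle equations pairwise → linear system) gives (x, y) ≈ (54.8, 88.5).
Distances from that point to each station vs reported:
  Site 1: calculated 249.9 vs reported 249.9 → residual 0.0 km
  Site 2: calculated 263.1 vs reported 263.1 → residual 0.0 km
  Site 3: calculated 289.0 vs reported 289.0 → residual 0.0 km
  Site 4: calculated 137.5 vs reported 107.0 → residual 30.5 km
Site 1, Site 2, Site 3 are mutually consistent (residuals ≈ 0); Site 4 is off by 30.5 km.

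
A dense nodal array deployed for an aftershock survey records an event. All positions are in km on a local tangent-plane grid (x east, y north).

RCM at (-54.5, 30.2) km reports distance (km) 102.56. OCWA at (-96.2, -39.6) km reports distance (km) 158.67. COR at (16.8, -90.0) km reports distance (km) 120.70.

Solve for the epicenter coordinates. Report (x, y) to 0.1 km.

Circle about each station: (x + 54.5)² + (y − 30.2)² = 102.56²; (x + 96.2)² + (y + 39.6)² = 158.67²; (x − 16.8)² + (y + 90.0)² = 120.70².
Subtracting the RCM equation from the OCWA and COR equations removes the quadratic terms:
-83.4 x − 139.6 y = -7717.31
142.6 x − 240.4 y = 450.01
Solving the 2×2 system: x ≈ 48.0, y ≈ 26.6 km.
Check against RCM (with the unrounded x, y): √((x + 54.5)²+(y − 30.2)²) = 102.57 ≈ 102.56 km. ✓

(48.0, 26.6)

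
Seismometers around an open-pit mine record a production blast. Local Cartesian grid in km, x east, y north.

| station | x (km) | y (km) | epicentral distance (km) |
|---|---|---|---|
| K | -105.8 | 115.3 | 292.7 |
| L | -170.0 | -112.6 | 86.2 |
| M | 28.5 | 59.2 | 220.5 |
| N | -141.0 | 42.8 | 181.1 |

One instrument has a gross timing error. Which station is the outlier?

Solve using three stations at a time. Using L, M, N (subtract circle equations pairwise → linear system) gives (x, y) ≈ (-85.5, -129.6).
Distances from that point to each station vs reported:
  K: calculated 245.7 vs reported 292.7 → residual 47.0 km
  L: calculated 86.2 vs reported 86.2 → residual 0.0 km
  M: calculated 220.5 vs reported 220.5 → residual 0.0 km
  N: calculated 181.1 vs reported 181.1 → residual 0.0 km
L, M, N are mutually consistent (residuals ≈ 0); K is off by 47.0 km.

K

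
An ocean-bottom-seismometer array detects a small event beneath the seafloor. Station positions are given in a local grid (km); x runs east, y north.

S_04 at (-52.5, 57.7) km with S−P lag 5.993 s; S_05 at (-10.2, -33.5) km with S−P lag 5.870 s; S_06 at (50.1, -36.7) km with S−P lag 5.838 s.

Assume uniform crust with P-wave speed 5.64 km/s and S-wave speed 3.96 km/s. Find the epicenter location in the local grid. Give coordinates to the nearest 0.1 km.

Distance from S−P lag: d = Δt · v_P v_S / (v_P − v_S) = Δt · (5.64·3.96)/(5.64−3.96) ≈ 13.2943·Δt.
So d_S_04 = 79.67, d_S_05 = 78.04, d_S_06 = 77.61 km.
Circle about each station: (x + 52.5)² + (y − 57.7)² = 79.67²; (x + 10.2)² + (y + 33.5)² = 78.04²; (x − 50.1)² + (y + 36.7)² = 77.61².
Subtracting the S_04 equation from the S_05 and S_06 equations removes the quadratic terms:
84.6 x − 182.4 y = -4602.18
205.2 x − 188.8 y = -1904.64
Solving the 2×2 system: x ≈ 24.3, y ≈ 36.5 km.

x ≈ 24.3 km, y ≈ 36.5 km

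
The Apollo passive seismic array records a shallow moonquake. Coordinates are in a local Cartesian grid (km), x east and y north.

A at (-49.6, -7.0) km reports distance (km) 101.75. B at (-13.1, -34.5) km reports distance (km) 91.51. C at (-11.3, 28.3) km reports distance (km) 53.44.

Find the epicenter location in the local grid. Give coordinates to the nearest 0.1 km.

Circle about each station: (x + 49.6)² + (y + 7.0)² = 101.75²; (x + 13.1)² + (y + 34.5)² = 91.51²; (x + 11.3)² + (y − 28.3)² = 53.44².
Subtracting pairs of circle equations eliminates x²+y² and gives linear equations (the radical axes):
73.0 x − 55.0 y = 831.68
76.6 x + 70.6 y = 5916.65
Solving the 2×2 system: x ≈ 41.0, y ≈ 39.3 km.
Check against A (with the unrounded x, y): √((x + 49.6)²+(y + 7.0)²) = 101.76 ≈ 101.75 km. ✓

41.0 km east, 39.3 km north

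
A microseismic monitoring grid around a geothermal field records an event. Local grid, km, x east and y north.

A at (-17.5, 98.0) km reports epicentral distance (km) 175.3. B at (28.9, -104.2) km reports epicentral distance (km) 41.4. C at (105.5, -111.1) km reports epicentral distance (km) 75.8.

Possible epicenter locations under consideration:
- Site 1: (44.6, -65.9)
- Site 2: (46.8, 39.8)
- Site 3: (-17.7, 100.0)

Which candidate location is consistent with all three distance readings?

For each candidate, compare |candidate − station| to the reported distance:
Site 1: residuals A 0.0, B 0.0, C 0.0 → max 0.0 km
Site 2: residuals A 88.6, B 103.7, C 86.1 → max 103.7 km
Site 3: residuals A 173.3, B 168.0, C 168.6 → max 173.3 km
Only Site 1 has all residuals ≈ 0.

Site 1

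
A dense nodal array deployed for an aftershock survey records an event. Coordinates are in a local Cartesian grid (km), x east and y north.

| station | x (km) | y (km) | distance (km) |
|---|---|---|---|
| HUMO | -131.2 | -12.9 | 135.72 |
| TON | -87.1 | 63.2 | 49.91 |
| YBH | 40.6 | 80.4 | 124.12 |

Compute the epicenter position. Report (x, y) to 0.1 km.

Circle about each station: (x + 131.2)² + (y + 12.9)² = 135.72²; (x + 87.1)² + (y − 63.2)² = 49.91²; (x − 40.6)² + (y − 80.4)² = 124.12².
Subtracting the HUMO equation from the TON and YBH equations removes the quadratic terms:
88.2 x + 152.2 y = 10129.71
343.6 x + 186.6 y = -6253.19
Solving the 2×2 system: x ≈ -79.3, y ≈ 112.5 km.

x ≈ -79.3 km, y ≈ 112.5 km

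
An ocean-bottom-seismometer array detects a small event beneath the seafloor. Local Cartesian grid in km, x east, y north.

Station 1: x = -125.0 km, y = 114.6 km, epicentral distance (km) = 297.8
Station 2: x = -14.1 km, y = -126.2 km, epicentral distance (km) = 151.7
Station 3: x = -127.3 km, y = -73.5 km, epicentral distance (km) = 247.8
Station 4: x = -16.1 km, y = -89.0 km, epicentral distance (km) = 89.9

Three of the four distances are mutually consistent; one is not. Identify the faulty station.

Station 4

Solve using three stations at a time. Using Station 1, Station 2, Station 3 (subtract circle equations pairwise → linear system) gives (x, y) ≈ (119.8, -55.0).
Distances from that point to each station vs reported:
  Station 1: calculated 297.8 vs reported 297.8 → residual 0.0 km
  Station 2: calculated 151.6 vs reported 151.7 → residual 0.1 km
  Station 3: calculated 247.8 vs reported 247.8 → residual 0.0 km
  Station 4: calculated 140.1 vs reported 89.9 → residual 50.2 km
Station 1, Station 2, Station 3 are mutually consistent (residuals ≈ 0); Station 4 is off by 50.2 km.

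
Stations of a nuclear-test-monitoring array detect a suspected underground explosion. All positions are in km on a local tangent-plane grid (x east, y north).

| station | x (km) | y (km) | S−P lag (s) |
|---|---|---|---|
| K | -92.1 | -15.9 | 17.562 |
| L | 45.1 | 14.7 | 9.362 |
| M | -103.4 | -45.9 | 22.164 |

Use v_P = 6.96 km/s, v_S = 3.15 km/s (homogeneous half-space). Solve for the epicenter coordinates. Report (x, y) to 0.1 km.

Distance from S−P lag: d = Δt · v_P v_S / (v_P − v_S) = Δt · (6.96·3.15)/(6.96−3.15) ≈ 5.7543·Δt.
So d_K = 101.06, d_L = 53.87, d_M = 127.54 km.
Circle about each station: (x + 92.1)² + (y + 15.9)² = 101.06²; (x − 45.1)² + (y − 14.7)² = 53.87²; (x + 103.4)² + (y + 45.9)² = 127.54².
Subtracting the K equation from the L and M equations removes the quadratic terms:
274.4 x + 61.2 y = 826.03
-22.6 x − 60.0 y = -1990.18
Solving the 2×2 system: x ≈ -4.8, y ≈ 35.0 km.
Check against K (with the unrounded x, y): √((x + 92.1)²+(y + 15.9)²) = 101.05 ≈ 101.06 km. ✓

x ≈ -4.8 km, y ≈ 35.0 km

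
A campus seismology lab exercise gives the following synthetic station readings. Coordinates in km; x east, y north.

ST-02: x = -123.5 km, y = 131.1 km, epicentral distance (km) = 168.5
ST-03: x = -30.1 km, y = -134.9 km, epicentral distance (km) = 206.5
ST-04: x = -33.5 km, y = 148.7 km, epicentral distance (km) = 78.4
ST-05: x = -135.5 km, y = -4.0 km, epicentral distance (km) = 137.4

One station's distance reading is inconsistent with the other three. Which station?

ST-02

Solve using three stations at a time. Using ST-03, ST-04, ST-05 (subtract circle equations pairwise → linear system) gives (x, y) ≈ (-20.6, 71.4).
Distances from that point to each station vs reported:
  ST-02: calculated 118.9 vs reported 168.5 → residual 49.6 km
  ST-03: calculated 206.5 vs reported 206.5 → residual 0.0 km
  ST-04: calculated 78.4 vs reported 78.4 → residual 0.0 km
  ST-05: calculated 137.4 vs reported 137.4 → residual 0.0 km
ST-03, ST-04, ST-05 are mutually consistent (residuals ≈ 0); ST-02 is off by 49.6 km.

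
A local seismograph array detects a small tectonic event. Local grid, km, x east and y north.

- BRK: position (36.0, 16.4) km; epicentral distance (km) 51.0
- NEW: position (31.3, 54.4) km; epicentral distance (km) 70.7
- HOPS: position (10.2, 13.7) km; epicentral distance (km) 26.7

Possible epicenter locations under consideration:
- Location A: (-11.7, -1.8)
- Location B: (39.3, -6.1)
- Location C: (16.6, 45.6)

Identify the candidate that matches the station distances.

Location A

For each candidate, compare |candidate − station| to the reported distance:
Location A: residuals BRK 0.1, NEW 0.1, HOPS 0.1 → max 0.1 km
Location B: residuals BRK 28.3, NEW 9.7, HOPS 8.5 → max 28.3 km
Location C: residuals BRK 15.9, NEW 53.6, HOPS 5.8 → max 53.6 km
Only Location A has all residuals ≈ 0.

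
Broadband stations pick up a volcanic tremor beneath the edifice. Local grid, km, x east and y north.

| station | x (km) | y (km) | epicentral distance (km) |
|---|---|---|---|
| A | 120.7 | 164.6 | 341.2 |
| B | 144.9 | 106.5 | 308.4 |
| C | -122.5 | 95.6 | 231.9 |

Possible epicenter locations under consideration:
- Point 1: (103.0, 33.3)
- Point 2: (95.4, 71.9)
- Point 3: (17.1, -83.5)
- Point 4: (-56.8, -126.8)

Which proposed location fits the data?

For each candidate, compare |candidate − station| to the reported distance:
Point 1: residuals A 208.7, B 224.1, C 2.0 → max 224.1 km
Point 2: residuals A 245.1, B 248.0, C 12.7 → max 248.0 km
Point 3: residuals A 72.3, B 79.4, C 4.8 → max 79.4 km
Point 4: residuals A 0.0, B 0.0, C 0.0 → max 0.0 km
Only Point 4 has all residuals ≈ 0.

Point 4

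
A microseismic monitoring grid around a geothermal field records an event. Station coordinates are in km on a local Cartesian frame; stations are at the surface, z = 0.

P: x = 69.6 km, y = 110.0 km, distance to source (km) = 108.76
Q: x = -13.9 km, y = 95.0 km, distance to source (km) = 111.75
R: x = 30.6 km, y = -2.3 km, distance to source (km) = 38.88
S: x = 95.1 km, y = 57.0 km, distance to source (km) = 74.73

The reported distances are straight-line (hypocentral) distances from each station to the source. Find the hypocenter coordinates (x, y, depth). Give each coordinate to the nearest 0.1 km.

Each station gives a sphere (x−x_i)² + (y−y_i)² + z² = d_i² (stations at z=0).
Subtracting the P sphere from Q and R: z² cancels, leaving linear equations in x and y:
-167.0 x − 30.0 y = -8385.27
-78.0 x − 224.6 y = -5685.43
Solving: x ≈ 48.702, y ≈ 8.400 km (keep extra digits for the depth step; rounded: 48.7, 8.4).
Then from the P sphere: z² = 108.76² − (x − 69.6)² − (y − 110.0)² with x = 48.702, y = 8.400, so z ≈ 32.702 ≈ 32.7 km.

(48.7, 8.4, 32.7)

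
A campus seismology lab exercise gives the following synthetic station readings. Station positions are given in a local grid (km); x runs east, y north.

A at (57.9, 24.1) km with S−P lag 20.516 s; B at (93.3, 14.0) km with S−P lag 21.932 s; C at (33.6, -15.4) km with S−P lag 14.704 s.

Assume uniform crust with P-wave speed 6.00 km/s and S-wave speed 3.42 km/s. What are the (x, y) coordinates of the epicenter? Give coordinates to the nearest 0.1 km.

Distance from S−P lag: d = Δt · v_P v_S / (v_P − v_S) = Δt · (6.00·3.42)/(6.00−3.42) ≈ 7.9535·Δt.
So d_A = 163.17, d_B = 174.44, d_C = 116.95 km.
Circle about each station: (x − 57.9)² + (y − 24.1)² = 163.17²; (x − 93.3)² + (y − 14.0)² = 174.44²; (x − 33.6)² + (y + 15.4)² = 116.95².
Subtracting the A equation from the B and C equations removes the quadratic terms:
70.8 x − 20.2 y = 1162.81
-48.6 x − 79.0 y = 10380.05
Solving the 2×2 system: x ≈ -17.9, y ≈ -120.4 km.

(-17.9, -120.4)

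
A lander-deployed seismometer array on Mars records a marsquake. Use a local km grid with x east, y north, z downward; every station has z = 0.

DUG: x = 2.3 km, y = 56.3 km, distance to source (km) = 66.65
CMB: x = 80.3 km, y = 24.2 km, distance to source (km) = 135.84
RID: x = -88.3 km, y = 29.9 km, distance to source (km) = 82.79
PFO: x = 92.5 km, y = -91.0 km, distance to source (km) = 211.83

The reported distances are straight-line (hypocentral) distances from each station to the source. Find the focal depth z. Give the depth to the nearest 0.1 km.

52.5 km

Each station gives a sphere (x−x_i)² + (y−y_i)² + z² = d_i² (stations at z=0).
Subtracting the DUG sphere from CMB and RID: z² cancels, leaving linear equations in x and y:
156.0 x − 64.2 y = -10151.53
-181.2 x − 52.8 y = 3103.96
Solving: x ≈ -37.005, y ≈ 68.206 km (keep extra digits for the depth step; rounded: -37.0, 68.2).
Then from the DUG sphere: z² = 66.65² − (x − 2.3)² − (y − 56.3)² with x = -37.005, y = 68.206, so z ≈ 52.494 ≈ 52.5 km.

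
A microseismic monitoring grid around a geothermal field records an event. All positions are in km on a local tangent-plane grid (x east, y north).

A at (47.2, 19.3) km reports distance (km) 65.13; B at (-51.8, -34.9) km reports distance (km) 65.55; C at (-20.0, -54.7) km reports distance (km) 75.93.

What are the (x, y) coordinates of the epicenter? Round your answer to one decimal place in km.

Circle about each station: (x − 47.2)² + (y − 19.3)² = 65.13²; (x + 51.8)² + (y + 34.9)² = 65.55²; (x + 20.0)² + (y + 54.7)² = 75.93².
Subtracting the A equation from the B and C equations removes the quadratic terms:
-198.0 x − 108.4 y = 1246.03
-134.4 x − 148.0 y = -731.69
Solving the 2×2 system: x ≈ -17.9, y ≈ 21.2 km.
Check against A (with the unrounded x, y): √((x − 47.2)²+(y − 19.3)²) = 65.13 ≈ 65.13 km. ✓

x ≈ -17.9 km, y ≈ 21.2 km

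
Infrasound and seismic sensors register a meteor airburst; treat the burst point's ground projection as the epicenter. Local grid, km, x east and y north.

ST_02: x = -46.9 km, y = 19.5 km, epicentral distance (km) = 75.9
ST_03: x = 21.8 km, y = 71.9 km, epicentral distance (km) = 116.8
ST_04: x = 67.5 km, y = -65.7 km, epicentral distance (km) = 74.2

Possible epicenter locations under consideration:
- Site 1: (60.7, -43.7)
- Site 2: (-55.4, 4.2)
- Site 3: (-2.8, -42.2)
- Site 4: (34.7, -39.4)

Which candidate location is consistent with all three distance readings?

For each candidate, compare |candidate − station| to the reported distance:
Site 1: residuals ST_02 48.9, ST_03 5.2, ST_04 51.2 → max 51.2 km
Site 2: residuals ST_02 58.4, ST_03 14.1, ST_04 67.2 → max 67.2 km
Site 3: residuals ST_02 0.1, ST_03 0.1, ST_04 0.1 → max 0.1 km
Site 4: residuals ST_02 24.7, ST_03 4.8, ST_04 32.2 → max 32.2 km
Only Site 3 has all residuals ≈ 0.

Site 3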